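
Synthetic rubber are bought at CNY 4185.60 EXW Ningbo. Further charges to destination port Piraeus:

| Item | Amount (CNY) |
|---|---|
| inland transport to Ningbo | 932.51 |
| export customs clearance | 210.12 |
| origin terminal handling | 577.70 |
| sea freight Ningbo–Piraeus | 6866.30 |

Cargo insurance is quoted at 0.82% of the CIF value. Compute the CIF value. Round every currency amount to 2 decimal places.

Let C be the CIF value. C = EXW price + pre-shipment costs + freight + 0.82% × C
C − 0.82% × C = 4185.60 + 932.51 + 210.12 + 577.70 + 6866.30
0.9918 × C = 12772.23
C = 12772.23 / 0.9918 = 12877.83
Insurance premium = 0.82% × 12877.83 = 105.60

CIF value: CNY 12877.83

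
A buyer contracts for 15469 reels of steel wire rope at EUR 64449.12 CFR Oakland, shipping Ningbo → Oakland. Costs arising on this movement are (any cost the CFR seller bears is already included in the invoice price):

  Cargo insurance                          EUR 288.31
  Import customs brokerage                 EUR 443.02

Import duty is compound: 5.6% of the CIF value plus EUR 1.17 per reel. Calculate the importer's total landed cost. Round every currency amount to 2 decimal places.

Total landed cost: EUR 86904.48

CFR: the seller pays costs through ocean freight to the destination port, but not insurance.
CIF value = CFR price + insurance = 64449.12 + 288.31 = 64737.43
Ad valorem component: 64737.43 × 5.6% = 3625.30
Specific component: 15469 × 1.17 = 18098.73
Import duty = 3625.30 + 18098.73 = 21724.03
Buyer bears: insurance 288.31 + brokerage 443.02 + duty 21724.03 = 22455.36
Landed cost = invoice 64449.12 + 22455.36 = 86904.48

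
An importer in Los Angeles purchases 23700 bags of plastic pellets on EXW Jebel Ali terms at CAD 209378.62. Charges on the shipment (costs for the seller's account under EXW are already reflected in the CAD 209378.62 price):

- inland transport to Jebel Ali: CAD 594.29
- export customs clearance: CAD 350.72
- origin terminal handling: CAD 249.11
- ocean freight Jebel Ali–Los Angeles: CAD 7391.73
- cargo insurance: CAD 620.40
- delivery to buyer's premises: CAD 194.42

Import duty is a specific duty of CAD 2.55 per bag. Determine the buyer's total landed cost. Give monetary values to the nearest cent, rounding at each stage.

EXW: the seller makes goods available at their premises; the buyer bears all onward costs.
CIF value = EXW price + inland to port + export clearance + origin terminal + freight + insurance = 209378.62 + 594.29 + 350.72 + 249.11 + 7391.73 + 620.40 = 218584.87
Import duty = 23700 × 2.55 = 60435.00
Buyer bears: inland to port 594.29 + export clearance 350.72 + origin terminal 249.11 + freight 7391.73 + insurance 620.40 + delivery 194.42 + duty 60435.00 = 69835.67
Landed cost = invoice 209378.62 + 69835.67 = 279214.29

Total landed cost: CAD 279214.29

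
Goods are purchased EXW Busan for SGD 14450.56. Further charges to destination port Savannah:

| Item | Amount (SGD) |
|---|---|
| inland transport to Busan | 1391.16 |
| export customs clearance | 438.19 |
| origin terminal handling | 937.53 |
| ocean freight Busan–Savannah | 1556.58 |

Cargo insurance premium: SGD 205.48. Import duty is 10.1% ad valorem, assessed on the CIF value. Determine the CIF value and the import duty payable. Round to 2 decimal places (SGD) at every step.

CIF = EXW price + pre-shipment costs + freight + insurance
CIF = 14450.56 + 1391.16 + 438.19 + 937.53 + 1556.58 + 205.48 = 18979.50
Import duty = 18979.50 × 10.1% = 1916.93

CIF value: SGD 18979.50; import duty: SGD 1916.93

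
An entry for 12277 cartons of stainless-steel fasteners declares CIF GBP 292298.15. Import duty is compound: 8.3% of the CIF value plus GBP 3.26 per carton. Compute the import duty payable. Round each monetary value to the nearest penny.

Import duty: GBP 64283.77

Ad valorem component: 292298.15 × 8.3% = 24260.75
Specific component: 12277 × 3.26 = 40023.02
Import duty = 24260.75 + 40023.02 = 64283.77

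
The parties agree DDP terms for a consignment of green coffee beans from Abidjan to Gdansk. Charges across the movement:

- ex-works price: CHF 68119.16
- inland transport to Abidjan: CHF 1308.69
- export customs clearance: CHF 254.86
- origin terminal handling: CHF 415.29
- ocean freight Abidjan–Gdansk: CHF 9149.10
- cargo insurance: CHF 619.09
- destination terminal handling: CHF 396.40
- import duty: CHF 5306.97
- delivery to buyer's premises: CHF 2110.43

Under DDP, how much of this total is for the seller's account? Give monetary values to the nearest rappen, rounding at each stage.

Seller's account: CHF 87679.99

DDP: the seller bears all costs including import duty.
Seller's account: goods 68119.16 + inland to port 1308.69 + export clearance 254.86 + origin terminal 415.29 + freight 9149.10 + insurance 619.09 + destination terminal 396.40 + duty 5306.97 + delivery 2110.43 = 87679.99
Buyer's account: 0.00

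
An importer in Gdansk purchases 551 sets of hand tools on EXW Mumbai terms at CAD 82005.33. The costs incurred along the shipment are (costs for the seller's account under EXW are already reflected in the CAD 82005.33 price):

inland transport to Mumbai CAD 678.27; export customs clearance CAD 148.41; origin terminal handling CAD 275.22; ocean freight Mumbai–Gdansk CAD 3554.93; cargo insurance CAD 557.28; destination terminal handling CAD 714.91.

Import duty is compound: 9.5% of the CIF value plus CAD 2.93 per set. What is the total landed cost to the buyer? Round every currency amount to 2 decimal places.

EXW: the seller makes goods available at their premises; the buyer bears all onward costs.
CIF value = EXW price + inland to port + export clearance + origin terminal + freight + insurance = 82005.33 + 678.27 + 148.41 + 275.22 + 3554.93 + 557.28 = 87219.44
Ad valorem component: 87219.44 × 9.5% = 8285.85
Specific component: 551 × 2.93 = 1614.43
Import duty = 8285.85 + 1614.43 = 9900.28
Buyer bears: inland to port 678.27 + export clearance 148.41 + origin terminal 275.22 + freight 3554.93 + insurance 557.28 + destination terminal 714.91 + duty 9900.28 = 15829.30
Landed cost = invoice 82005.33 + 15829.30 = 97834.63

Total landed cost: CAD 97834.63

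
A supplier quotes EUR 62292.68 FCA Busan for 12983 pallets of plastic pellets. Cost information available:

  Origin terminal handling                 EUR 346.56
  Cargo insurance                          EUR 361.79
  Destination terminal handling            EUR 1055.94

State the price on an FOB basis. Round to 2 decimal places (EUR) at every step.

Not relevant to the conversion: insurance, destination terminal — on the buyer under both terms; not part of either seller's price.
From FCA to FOB, the seller additionally bears: origin terminal.
FOB price = 62292.68 + 346.56 = 62639.24

FOB price: EUR 62639.24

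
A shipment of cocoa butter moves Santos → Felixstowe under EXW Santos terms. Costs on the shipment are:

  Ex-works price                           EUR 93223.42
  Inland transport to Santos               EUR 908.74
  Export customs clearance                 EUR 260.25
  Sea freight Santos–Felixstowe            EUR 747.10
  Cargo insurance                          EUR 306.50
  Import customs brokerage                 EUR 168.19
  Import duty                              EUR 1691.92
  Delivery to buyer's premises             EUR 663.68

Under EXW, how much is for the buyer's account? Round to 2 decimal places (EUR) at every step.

Buyer's account: EUR 4746.38

EXW: the seller makes goods available at their premises; the buyer bears all onward costs.
Seller's account: goods 93223.42 = 93223.42
Buyer's account: inland to port 908.74 + export clearance 260.25 + freight 747.10 + insurance 306.50 + brokerage 168.19 + duty 1691.92 + delivery 663.68 = 4746.38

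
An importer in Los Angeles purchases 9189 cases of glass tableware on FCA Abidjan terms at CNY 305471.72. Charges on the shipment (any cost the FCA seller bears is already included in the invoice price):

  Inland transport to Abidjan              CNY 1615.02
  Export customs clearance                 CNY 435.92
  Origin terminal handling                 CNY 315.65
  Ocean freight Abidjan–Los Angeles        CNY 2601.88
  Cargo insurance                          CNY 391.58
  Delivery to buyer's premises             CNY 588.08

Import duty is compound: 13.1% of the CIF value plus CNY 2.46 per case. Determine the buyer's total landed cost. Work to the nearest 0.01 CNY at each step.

Total landed cost: CNY 372424.14

FCA: the seller delivers export-cleared goods to the carrier; the buyer bears costs from that point.
Already in the invoice (seller's account under FCA): inland to port, export clearance — exclude.
CIF value = FCA price + origin terminal + freight + insurance = 305471.72 + 315.65 + 2601.88 + 391.58 = 308780.83
Ad valorem component: 308780.83 × 13.1% = 40450.29
Specific component: 9189 × 2.46 = 22604.94
Import duty = 40450.29 + 22604.94 = 63055.23
Buyer bears: origin terminal 315.65 + freight 2601.88 + insurance 391.58 + delivery 588.08 + duty 63055.23 = 66952.42
Landed cost = invoice 305471.72 + 66952.42 = 372424.14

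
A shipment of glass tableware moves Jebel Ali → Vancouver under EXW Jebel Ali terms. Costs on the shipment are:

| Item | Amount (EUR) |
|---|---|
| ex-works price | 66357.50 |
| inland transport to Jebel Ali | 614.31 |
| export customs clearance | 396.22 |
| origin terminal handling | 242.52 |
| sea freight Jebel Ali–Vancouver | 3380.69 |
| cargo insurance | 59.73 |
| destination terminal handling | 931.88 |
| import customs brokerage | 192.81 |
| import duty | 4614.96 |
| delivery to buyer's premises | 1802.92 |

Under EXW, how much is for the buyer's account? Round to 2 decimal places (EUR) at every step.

EXW: the seller makes goods available at their premises; the buyer bears all onward costs.
Seller's account: goods 66357.50 = 66357.50
Buyer's account: inland to port 614.31 + export clearance 396.22 + origin terminal 242.52 + freight 3380.69 + insurance 59.73 + destination terminal 931.88 + brokerage 192.81 + duty 4614.96 + delivery 1802.92 = 12236.04

Buyer's account: EUR 12236.04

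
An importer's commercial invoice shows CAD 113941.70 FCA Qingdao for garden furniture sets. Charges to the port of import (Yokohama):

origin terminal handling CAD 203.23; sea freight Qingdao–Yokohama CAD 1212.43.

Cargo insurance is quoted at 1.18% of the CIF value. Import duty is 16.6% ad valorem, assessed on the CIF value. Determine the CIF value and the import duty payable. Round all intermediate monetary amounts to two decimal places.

CIF value: CAD 116734.83; import duty: CAD 19377.98

Let C be the CIF value. C = FCA price + pre-shipment costs + freight + 1.18% × C
C − 1.18% × C = 113941.70 + 203.23 + 1212.43
0.9882 × C = 115357.36
C = 115357.36 / 0.9882 = 116734.83
Insurance premium = 1.18% × 116734.83 = 1377.47
Import duty = 116734.83 × 16.6% = 19377.98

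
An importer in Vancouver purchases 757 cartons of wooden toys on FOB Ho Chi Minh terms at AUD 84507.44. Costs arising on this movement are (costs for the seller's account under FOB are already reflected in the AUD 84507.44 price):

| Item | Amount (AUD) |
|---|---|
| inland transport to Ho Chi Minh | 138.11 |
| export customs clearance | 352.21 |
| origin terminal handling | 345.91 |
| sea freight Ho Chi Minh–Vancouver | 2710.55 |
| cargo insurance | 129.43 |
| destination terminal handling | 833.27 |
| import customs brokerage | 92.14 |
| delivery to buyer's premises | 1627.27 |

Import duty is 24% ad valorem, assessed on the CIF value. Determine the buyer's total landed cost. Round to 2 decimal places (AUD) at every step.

FOB: the seller bears costs until goods are on board at the origin port; the buyer bears freight, insurance and all costs thereafter.
Already in the invoice (seller's account under FOB): inland to port, export clearance, origin terminal — exclude.
CIF value = FOB price + freight + insurance = 84507.44 + 2710.55 + 129.43 = 87347.42
Import duty = 87347.42 × 24% = 20963.38
Buyer bears: freight 2710.55 + insurance 129.43 + destination terminal 833.27 + brokerage 92.14 + delivery 1627.27 + duty 20963.38 = 26356.04
Landed cost = invoice 84507.44 + 26356.04 = 110863.48

Total landed cost: AUD 110863.48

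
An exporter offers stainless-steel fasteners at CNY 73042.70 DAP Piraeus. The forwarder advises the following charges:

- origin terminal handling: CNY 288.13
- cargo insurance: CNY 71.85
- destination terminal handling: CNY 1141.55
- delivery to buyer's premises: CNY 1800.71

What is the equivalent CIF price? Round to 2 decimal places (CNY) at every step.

Not relevant to the conversion: insurance, origin terminal — on the seller under both DAP and CIF; already in the DAP price and stays in the CIF price.
From DAP to CIF, the seller no longer bears: destination terminal, delivery.
CIF price = 73042.70 − 1141.55 − 1800.71 = 70100.44

CIF price: CNY 70100.44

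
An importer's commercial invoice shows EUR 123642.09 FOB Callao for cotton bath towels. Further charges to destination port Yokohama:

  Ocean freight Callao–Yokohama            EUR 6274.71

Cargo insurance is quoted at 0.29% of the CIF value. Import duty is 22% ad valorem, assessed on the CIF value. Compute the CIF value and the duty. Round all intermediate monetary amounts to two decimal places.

Let C be the CIF value. C = FOB price + freight + 0.29% × C
C − 0.29% × C = 123642.09 + 6274.71
0.9971 × C = 129916.80
C = 129916.80 / 0.9971 = 130294.65
Insurance premium = 0.29% × 130294.65 = 377.85
Import duty = 130294.65 × 22% = 28664.82

CIF value: EUR 130294.65; import duty: EUR 28664.82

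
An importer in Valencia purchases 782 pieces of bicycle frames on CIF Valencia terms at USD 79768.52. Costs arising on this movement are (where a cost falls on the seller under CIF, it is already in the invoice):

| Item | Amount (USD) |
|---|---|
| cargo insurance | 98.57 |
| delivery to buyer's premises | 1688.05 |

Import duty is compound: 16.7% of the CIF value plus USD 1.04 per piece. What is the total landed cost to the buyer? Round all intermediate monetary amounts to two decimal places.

CIF: the seller pays costs through ocean freight and marine insurance to the destination port.
Already in the invoice (seller's account under CIF): insurance — exclude.
The CIF price already equals the CIF value: 79768.52
Ad valorem component: 79768.52 × 16.7% = 13321.34
Specific component: 782 × 1.04 = 813.28
Import duty = 13321.34 + 813.28 = 14134.62
Buyer bears: delivery 1688.05 + duty 14134.62 = 15822.67
Landed cost = invoice 79768.52 + 15822.67 = 95591.19

Total landed cost: USD 95591.19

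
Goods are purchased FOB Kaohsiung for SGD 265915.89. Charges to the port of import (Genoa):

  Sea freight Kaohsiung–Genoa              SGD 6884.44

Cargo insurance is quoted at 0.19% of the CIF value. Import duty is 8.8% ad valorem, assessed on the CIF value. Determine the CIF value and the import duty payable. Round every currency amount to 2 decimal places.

CIF value: SGD 273319.64; import duty: SGD 24052.13

Let C be the CIF value. C = FOB price + freight + 0.19% × C
C − 0.19% × C = 265915.89 + 6884.44
0.9981 × C = 272800.33
C = 272800.33 / 0.9981 = 273319.64
Insurance premium = 0.19% × 273319.64 = 519.31
Import duty = 273319.64 × 8.8% = 24052.13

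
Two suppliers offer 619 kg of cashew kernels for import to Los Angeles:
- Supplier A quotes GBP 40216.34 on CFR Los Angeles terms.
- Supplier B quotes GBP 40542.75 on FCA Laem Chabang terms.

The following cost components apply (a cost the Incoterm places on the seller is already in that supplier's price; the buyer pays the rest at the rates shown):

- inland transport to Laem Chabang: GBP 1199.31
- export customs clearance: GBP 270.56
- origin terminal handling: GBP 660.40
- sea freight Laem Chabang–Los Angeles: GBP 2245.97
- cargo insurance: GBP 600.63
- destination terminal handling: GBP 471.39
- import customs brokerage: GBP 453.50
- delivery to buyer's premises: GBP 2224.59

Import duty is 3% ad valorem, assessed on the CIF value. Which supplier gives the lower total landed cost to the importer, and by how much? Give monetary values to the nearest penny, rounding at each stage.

Supplier A is cheaper by GBP 3329.76

Supplier A (CFR):
CIF value = CFR price + insurance = 40216.34 + 600.63 = 40816.97
Import duty = 40816.97 × 3% = 1224.51
Buyer bears (A): 600.63 + 471.39 + 453.50 + 2224.59 = 3750.11
Landed cost (A) = invoice 40216.34 + 3750.11 + duty 1224.51 = 45190.96
Supplier B (FCA):
CIF value = FCA price + origin terminal + freight + insurance = 40542.75 + 660.40 + 2245.97 + 600.63 = 44049.75
Import duty = 44049.75 × 3% = 1321.49
Buyer bears (B): 660.40 + 2245.97 + 600.63 + 471.39 + 453.50 + 2224.59 = 6656.48
Landed cost (B) = invoice 40542.75 + 6656.48 + duty 1321.49 = 48520.72
Difference = |45190.96 − 48520.72| = 3329.76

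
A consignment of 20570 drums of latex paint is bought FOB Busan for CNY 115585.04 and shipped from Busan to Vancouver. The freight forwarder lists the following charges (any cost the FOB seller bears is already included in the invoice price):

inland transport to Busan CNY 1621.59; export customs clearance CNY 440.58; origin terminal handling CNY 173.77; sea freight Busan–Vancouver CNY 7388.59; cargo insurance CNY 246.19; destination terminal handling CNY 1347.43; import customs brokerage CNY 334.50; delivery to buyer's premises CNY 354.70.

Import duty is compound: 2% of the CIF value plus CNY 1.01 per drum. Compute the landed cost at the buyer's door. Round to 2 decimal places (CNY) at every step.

FOB: the seller bears costs until goods are on board at the origin port; the buyer bears freight, insurance and all costs thereafter.
Already in the invoice (seller's account under FOB): inland to port, export clearance, origin terminal — exclude.
CIF value = FOB price + freight + insurance = 115585.04 + 7388.59 + 246.19 = 123219.82
Ad valorem component: 123219.82 × 2% = 2464.40
Specific component: 20570 × 1.01 = 20775.70
Import duty = 2464.40 + 20775.70 = 23240.10
Buyer bears: freight 7388.59 + insurance 246.19 + destination terminal 1347.43 + brokerage 334.50 + delivery 354.70 + duty 23240.10 = 32911.51
Landed cost = invoice 115585.04 + 32911.51 = 148496.55

Total landed cost: CNY 148496.55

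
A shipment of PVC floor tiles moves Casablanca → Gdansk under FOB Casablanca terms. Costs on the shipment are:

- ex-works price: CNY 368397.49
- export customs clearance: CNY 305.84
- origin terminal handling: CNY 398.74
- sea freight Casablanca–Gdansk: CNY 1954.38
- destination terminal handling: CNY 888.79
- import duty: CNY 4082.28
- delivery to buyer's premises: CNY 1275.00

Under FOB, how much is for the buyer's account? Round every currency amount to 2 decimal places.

FOB: the seller bears costs until goods are on board at the origin port; the buyer bears freight, insurance and all costs thereafter.
Seller's account: goods 368397.49 + export clearance 305.84 + origin terminal 398.74 = 369102.07
Buyer's account: freight 1954.38 + destination terminal 888.79 + duty 4082.28 + delivery 1275.00 = 8200.45

Buyer's account: CNY 8200.45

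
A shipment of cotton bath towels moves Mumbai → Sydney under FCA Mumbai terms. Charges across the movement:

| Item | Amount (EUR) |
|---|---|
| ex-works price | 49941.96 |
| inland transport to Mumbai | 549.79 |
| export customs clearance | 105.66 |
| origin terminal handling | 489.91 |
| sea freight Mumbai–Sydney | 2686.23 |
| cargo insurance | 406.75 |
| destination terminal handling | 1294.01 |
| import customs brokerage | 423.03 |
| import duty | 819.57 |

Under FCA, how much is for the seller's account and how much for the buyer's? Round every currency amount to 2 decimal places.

FCA: the seller delivers export-cleared goods to the carrier; the buyer bears costs from that point.
Seller's account: goods 49941.96 + inland to port 549.79 + export clearance 105.66 = 50597.41
Buyer's account: origin terminal 489.91 + freight 2686.23 + insurance 406.75 + destination terminal 1294.01 + brokerage 423.03 + duty 819.57 = 6119.50

Seller: EUR 50597.41; buyer: EUR 6119.50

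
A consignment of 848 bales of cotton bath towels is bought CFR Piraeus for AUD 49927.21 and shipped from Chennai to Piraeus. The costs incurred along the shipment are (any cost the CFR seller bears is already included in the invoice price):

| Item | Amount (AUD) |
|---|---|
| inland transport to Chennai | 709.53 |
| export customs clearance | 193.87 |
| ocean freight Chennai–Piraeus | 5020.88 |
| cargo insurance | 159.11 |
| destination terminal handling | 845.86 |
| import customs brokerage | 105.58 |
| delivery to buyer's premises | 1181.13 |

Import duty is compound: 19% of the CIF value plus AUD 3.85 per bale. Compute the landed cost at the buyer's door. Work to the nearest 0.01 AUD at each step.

Total landed cost: AUD 65000.09

CFR: the seller pays costs through ocean freight to the destination port, but not insurance.
Already in the invoice (seller's account under CFR): inland to port, export clearance, freight — exclude.
CIF value = CFR price + insurance = 49927.21 + 159.11 = 50086.32
Ad valorem component: 50086.32 × 19% = 9516.40
Specific component: 848 × 3.85 = 3264.80
Import duty = 9516.40 + 3264.80 = 12781.20
Buyer bears: insurance 159.11 + destination terminal 845.86 + brokerage 105.58 + delivery 1181.13 + duty 12781.20 = 15072.88
Landed cost = invoice 49927.21 + 15072.88 = 65000.09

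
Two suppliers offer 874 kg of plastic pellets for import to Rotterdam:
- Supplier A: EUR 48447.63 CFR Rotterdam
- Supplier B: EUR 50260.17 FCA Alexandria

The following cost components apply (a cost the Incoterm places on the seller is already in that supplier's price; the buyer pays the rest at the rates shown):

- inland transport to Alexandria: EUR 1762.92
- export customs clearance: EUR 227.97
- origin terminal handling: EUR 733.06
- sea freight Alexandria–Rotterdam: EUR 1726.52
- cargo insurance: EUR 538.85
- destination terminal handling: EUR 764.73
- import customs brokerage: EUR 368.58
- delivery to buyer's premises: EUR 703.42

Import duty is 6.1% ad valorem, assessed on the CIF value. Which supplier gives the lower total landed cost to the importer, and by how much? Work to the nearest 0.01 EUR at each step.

Supplier A (CFR):
CIF value = CFR price + insurance = 48447.63 + 538.85 = 48986.48
Import duty = 48986.48 × 6.1% = 2988.18
Buyer bears (A): 538.85 + 764.73 + 368.58 + 703.42 = 2375.58
Landed cost (A) = invoice 48447.63 + 2375.58 + duty 2988.18 = 53811.39
Supplier B (FCA):
CIF value = FCA price + origin terminal + freight + insurance = 50260.17 + 733.06 + 1726.52 + 538.85 = 53258.60
Import duty = 53258.60 × 6.1% = 3248.77
Buyer bears (B): 733.06 + 1726.52 + 538.85 + 764.73 + 368.58 + 703.42 = 4835.16
Landed cost (B) = invoice 50260.17 + 4835.16 + duty 3248.77 = 58344.10
Difference = |53811.39 − 58344.10| = 4532.71

Supplier A is cheaper by EUR 4532.71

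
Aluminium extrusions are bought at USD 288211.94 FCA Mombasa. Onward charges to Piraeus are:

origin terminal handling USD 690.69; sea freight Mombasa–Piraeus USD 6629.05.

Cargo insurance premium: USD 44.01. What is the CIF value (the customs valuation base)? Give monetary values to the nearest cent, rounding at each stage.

CIF value: USD 295575.69

CIF = FCA price + pre-shipment costs + freight + insurance
CIF = 288211.94 + 690.69 + 6629.05 + 44.01 = 295575.69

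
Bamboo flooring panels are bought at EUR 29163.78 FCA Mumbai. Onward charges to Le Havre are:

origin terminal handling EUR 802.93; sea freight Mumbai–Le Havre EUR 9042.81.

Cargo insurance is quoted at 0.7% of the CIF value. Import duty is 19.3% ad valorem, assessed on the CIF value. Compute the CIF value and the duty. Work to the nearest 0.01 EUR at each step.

CIF value: EUR 39284.51; import duty: EUR 7581.91

Let C be the CIF value. C = FCA price + pre-shipment costs + freight + 0.7% × C
C − 0.7% × C = 29163.78 + 802.93 + 9042.81
0.993 × C = 39009.52
C = 39009.52 / 0.993 = 39284.51
Insurance premium = 0.7% × 39284.51 = 274.99
Import duty = 39284.51 × 19.3% = 7581.91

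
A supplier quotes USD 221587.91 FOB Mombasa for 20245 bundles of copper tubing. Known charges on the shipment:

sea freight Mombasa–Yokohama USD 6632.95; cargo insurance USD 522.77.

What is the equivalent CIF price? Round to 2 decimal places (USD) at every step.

CIF price: USD 228743.63

From FOB to CIF, the seller additionally bears: freight, insurance.
CIF price = 221587.91 + 6632.95 + 522.77 = 228743.63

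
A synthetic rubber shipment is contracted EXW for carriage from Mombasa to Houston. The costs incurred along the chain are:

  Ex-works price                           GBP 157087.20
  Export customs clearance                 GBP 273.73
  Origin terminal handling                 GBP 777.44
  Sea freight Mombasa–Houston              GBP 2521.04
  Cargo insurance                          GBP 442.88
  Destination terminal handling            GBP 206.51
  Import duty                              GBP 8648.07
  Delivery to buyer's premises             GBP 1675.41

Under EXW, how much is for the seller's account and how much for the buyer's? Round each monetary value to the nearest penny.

EXW: the seller makes goods available at their premises; the buyer bears all onward costs.
Seller's account: goods 157087.20 = 157087.20
Buyer's account: export clearance 273.73 + origin terminal 777.44 + freight 2521.04 + insurance 442.88 + destination terminal 206.51 + duty 8648.07 + delivery 1675.41 = 14545.08

Seller: GBP 157087.20; buyer: GBP 14545.08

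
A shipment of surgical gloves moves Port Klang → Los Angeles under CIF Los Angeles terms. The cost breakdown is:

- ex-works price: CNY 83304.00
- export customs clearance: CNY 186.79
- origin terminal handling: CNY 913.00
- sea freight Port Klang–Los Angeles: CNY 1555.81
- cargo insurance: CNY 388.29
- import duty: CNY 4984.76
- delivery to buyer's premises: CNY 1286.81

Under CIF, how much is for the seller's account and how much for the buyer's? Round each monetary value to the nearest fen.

Seller: CNY 86347.89; buyer: CNY 6271.57

CIF: the seller pays costs through ocean freight and marine insurance to the destination port.
Seller's account: goods 83304.00 + export clearance 186.79 + origin terminal 913.00 + freight 1555.81 + insurance 388.29 = 86347.89
Buyer's account: duty 4984.76 + delivery 1286.81 = 6271.57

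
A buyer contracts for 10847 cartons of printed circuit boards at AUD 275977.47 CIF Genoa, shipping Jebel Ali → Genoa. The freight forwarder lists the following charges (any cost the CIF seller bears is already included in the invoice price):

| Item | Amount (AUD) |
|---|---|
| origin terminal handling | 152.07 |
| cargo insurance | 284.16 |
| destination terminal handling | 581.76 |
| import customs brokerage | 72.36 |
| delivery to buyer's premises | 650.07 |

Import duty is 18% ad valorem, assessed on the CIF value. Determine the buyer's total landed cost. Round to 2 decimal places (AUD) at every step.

CIF: the seller pays costs through ocean freight and marine insurance to the destination port.
Already in the invoice (seller's account under CIF): origin terminal, insurance — exclude.
The CIF price already equals the CIF value: 275977.47
Import duty = 275977.47 × 18% = 49675.94
Buyer bears: destination terminal 581.76 + brokerage 72.36 + delivery 650.07 + duty 49675.94 = 50980.13
Landed cost = invoice 275977.47 + 50980.13 = 326957.60

Total landed cost: AUD 326957.60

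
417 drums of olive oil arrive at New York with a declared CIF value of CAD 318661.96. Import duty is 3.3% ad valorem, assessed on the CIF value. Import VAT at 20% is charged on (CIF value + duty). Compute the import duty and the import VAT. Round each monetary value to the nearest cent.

Import duty: CAD 10515.84; import VAT: CAD 65835.56

Import duty = 318661.96 × 3.3% = 10515.84
VAT base = CIF + duty = 318661.96 + 10515.84 = 329177.80
Import VAT = 329177.80 × 20% = 65835.56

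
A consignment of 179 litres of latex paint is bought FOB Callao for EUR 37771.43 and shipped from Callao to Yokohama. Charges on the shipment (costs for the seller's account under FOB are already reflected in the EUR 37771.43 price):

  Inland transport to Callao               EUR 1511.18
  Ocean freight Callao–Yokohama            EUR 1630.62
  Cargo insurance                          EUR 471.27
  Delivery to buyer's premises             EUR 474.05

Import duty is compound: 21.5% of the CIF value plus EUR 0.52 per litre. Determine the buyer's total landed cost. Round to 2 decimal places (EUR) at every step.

FOB: the seller bears costs until goods are on board at the origin port; the buyer bears freight, insurance and all costs thereafter.
Already in the invoice (seller's account under FOB): inland to port — exclude.
CIF value = FOB price + freight + insurance = 37771.43 + 1630.62 + 471.27 = 39873.32
Ad valorem component: 39873.32 × 21.5% = 8572.76
Specific component: 179 × 0.52 = 93.08
Import duty = 8572.76 + 93.08 = 8665.84
Buyer bears: freight 1630.62 + insurance 471.27 + delivery 474.05 + duty 8665.84 = 11241.78
Landed cost = invoice 37771.43 + 11241.78 = 49013.21

Total landed cost: EUR 49013.21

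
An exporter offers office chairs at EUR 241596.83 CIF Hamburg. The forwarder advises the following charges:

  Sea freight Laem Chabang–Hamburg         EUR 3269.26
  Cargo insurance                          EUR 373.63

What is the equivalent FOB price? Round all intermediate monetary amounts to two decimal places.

FOB price: EUR 237953.94

From CIF to FOB, the seller no longer bears: freight, insurance.
FOB price = 241596.83 − 3269.26 − 373.63 = 237953.94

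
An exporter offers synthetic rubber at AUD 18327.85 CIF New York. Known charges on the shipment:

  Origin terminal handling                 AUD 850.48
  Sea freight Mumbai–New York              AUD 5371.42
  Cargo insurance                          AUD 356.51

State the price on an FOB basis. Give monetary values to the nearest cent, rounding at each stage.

Not relevant to the conversion: origin terminal — on the seller under both CIF and FOB; already in the CIF price and stays in the FOB price.
From CIF to FOB, the seller no longer bears: freight, insurance.
FOB price = 18327.85 − 5371.42 − 356.51 = 12599.92

FOB price: AUD 12599.92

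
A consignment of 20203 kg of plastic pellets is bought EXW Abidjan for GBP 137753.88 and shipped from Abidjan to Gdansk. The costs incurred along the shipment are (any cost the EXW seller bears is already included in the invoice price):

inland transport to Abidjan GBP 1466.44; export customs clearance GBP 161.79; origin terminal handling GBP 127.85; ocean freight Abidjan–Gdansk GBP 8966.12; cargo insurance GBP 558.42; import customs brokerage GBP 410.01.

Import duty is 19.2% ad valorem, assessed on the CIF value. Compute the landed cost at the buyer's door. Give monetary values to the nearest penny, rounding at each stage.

EXW: the seller makes goods available at their premises; the buyer bears all onward costs.
CIF value = EXW price + inland to port + export clearance + origin terminal + freight + insurance = 137753.88 + 1466.44 + 161.79 + 127.85 + 8966.12 + 558.42 = 149034.50
Import duty = 149034.50 × 19.2% = 28614.62
Buyer bears: inland to port 1466.44 + export clearance 161.79 + origin terminal 127.85 + freight 8966.12 + insurance 558.42 + brokerage 410.01 + duty 28614.62 = 40305.25
Landed cost = invoice 137753.88 + 40305.25 = 178059.13

Total landed cost: GBP 178059.13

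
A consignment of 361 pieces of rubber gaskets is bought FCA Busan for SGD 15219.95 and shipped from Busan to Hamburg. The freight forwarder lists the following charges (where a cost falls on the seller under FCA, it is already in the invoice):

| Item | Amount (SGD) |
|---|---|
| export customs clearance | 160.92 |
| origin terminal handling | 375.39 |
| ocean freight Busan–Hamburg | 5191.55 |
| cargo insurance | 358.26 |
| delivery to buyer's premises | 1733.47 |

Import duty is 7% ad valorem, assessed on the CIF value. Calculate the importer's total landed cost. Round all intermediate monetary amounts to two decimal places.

Total landed cost: SGD 24358.78

FCA: the seller delivers export-cleared goods to the carrier; the buyer bears costs from that point.
Already in the invoice (seller's account under FCA): export clearance — exclude.
CIF value = FCA price + origin terminal + freight + insurance = 15219.95 + 375.39 + 5191.55 + 358.26 = 21145.15
Import duty = 21145.15 × 7% = 1480.16
Buyer bears: origin terminal 375.39 + freight 5191.55 + insurance 358.26 + delivery 1733.47 + duty 1480.16 = 9138.83
Landed cost = invoice 15219.95 + 9138.83 = 24358.78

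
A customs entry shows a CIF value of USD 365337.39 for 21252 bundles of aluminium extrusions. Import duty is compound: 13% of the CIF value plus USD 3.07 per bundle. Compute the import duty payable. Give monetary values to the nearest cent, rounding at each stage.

Import duty: USD 112737.50

Ad valorem component: 365337.39 × 13% = 47493.86
Specific component: 21252 × 3.07 = 65243.64
Import duty = 47493.86 + 65243.64 = 112737.50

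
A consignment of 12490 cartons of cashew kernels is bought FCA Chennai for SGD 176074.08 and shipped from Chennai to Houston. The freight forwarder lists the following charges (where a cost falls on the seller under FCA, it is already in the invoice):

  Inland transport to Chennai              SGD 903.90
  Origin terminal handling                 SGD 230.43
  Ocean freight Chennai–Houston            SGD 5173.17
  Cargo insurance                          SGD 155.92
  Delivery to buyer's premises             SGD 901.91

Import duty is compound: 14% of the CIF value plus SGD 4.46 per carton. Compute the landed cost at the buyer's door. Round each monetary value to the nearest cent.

Total landed cost: SGD 263669.61

FCA: the seller delivers export-cleared goods to the carrier; the buyer bears costs from that point.
Already in the invoice (seller's account under FCA): inland to port — exclude.
CIF value = FCA price + origin terminal + freight + insurance = 176074.08 + 230.43 + 5173.17 + 155.92 = 181633.60
Ad valorem component: 181633.60 × 14% = 25428.70
Specific component: 12490 × 4.46 = 55705.40
Import duty = 25428.70 + 55705.40 = 81134.10
Buyer bears: origin terminal 230.43 + freight 5173.17 + insurance 155.92 + delivery 901.91 + duty 81134.10 = 87595.53
Landed cost = invoice 176074.08 + 87595.53 = 263669.61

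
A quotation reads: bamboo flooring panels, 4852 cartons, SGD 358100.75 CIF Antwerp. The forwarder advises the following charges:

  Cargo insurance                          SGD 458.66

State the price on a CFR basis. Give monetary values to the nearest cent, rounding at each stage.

CFR price: SGD 357642.09

From CIF to CFR, the seller no longer bears: insurance.
CFR price = 358100.75 − 458.66 = 357642.09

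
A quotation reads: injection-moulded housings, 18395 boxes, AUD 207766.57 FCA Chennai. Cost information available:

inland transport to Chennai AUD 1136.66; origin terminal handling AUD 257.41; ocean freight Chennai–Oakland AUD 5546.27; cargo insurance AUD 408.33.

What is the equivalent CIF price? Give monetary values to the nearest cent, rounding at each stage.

Not relevant to the conversion: inland to port — on the seller under both FCA and CIF; already in the FCA price and stays in the CIF price.
From FCA to CIF, the seller additionally bears: origin terminal, freight, insurance.
CIF price = 207766.57 + 257.41 + 5546.27 + 408.33 = 213978.58

CIF price: AUD 213978.58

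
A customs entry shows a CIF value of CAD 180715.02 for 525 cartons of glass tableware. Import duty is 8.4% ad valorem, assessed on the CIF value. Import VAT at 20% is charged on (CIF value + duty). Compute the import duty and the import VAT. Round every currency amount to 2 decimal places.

Import duty = 180715.02 × 8.4% = 15180.06
VAT base = CIF + duty = 180715.02 + 15180.06 = 195895.08
Import VAT = 195895.08 × 20% = 39179.02

Import duty: CAD 15180.06; import VAT: CAD 39179.02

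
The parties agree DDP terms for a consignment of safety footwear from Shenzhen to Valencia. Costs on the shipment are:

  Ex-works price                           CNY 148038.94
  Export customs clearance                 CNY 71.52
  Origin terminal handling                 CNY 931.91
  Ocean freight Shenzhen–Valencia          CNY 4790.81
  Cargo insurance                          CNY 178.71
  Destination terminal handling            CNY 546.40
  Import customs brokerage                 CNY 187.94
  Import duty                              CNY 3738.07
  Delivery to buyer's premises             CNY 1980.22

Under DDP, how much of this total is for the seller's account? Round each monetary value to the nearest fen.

Seller's account: CNY 160464.52

DDP: the seller bears all costs including import duty.
Seller's account: goods 148038.94 + export clearance 71.52 + origin terminal 931.91 + freight 4790.81 + insurance 178.71 + destination terminal 546.40 + brokerage 187.94 + duty 3738.07 + delivery 1980.22 = 160464.52
Buyer's account: 0.00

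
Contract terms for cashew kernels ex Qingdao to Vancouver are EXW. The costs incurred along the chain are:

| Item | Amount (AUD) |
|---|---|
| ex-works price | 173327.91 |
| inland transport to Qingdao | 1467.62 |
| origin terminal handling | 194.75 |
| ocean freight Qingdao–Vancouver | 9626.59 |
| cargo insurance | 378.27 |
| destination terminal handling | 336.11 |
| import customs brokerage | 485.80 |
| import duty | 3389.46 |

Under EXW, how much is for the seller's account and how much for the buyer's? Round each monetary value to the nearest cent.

Seller: AUD 173327.91; buyer: AUD 15878.60

EXW: the seller makes goods available at their premises; the buyer bears all onward costs.
Seller's account: goods 173327.91 = 173327.91
Buyer's account: inland to port 1467.62 + origin terminal 194.75 + freight 9626.59 + insurance 378.27 + destination terminal 336.11 + brokerage 485.80 + duty 3389.46 = 15878.60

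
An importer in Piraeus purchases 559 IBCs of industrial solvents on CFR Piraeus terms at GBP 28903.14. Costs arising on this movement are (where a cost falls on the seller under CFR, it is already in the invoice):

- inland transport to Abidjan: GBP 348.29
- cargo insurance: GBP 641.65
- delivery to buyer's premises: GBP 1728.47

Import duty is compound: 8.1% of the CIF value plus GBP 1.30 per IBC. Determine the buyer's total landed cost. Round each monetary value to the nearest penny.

Total landed cost: GBP 34393.09

CFR: the seller pays costs through ocean freight to the destination port, but not insurance.
Already in the invoice (seller's account under CFR): inland to port — exclude.
CIF value = CFR price + insurance = 28903.14 + 641.65 = 29544.79
Ad valorem component: 29544.79 × 8.1% = 2393.13
Specific component: 559 × 1.30 = 726.70
Import duty = 2393.13 + 726.70 = 3119.83
Buyer bears: insurance 641.65 + delivery 1728.47 + duty 3119.83 = 5489.95
Landed cost = invoice 28903.14 + 5489.95 = 34393.09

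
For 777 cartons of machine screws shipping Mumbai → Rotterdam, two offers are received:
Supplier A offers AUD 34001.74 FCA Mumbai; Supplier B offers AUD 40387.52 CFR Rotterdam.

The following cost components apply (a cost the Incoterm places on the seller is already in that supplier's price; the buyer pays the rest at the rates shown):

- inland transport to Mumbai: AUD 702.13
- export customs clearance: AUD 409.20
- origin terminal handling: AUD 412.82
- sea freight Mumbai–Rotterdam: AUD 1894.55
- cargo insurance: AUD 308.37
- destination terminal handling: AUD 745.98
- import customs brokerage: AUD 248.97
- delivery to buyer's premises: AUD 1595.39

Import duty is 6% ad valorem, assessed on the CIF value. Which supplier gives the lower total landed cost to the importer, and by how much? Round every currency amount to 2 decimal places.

Supplier A (FCA):
CIF value = FCA price + origin terminal + freight + insurance = 34001.74 + 412.82 + 1894.55 + 308.37 = 36617.48
Import duty = 36617.48 × 6% = 2197.05
Buyer bears (A): 412.82 + 1894.55 + 308.37 + 745.98 + 248.97 + 1595.39 = 5206.08
Landed cost (A) = invoice 34001.74 + 5206.08 + duty 2197.05 = 41404.87
Supplier B (CFR):
CIF value = CFR price + insurance = 40387.52 + 308.37 = 40695.89
Import duty = 40695.89 × 6% = 2441.75
Buyer bears (B): 308.37 + 745.98 + 248.97 + 1595.39 = 2898.71
Landed cost (B) = invoice 40387.52 + 2898.71 + duty 2441.75 = 45727.98
Difference = |41404.87 − 45727.98| = 4323.11

Supplier A is cheaper by AUD 4323.11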